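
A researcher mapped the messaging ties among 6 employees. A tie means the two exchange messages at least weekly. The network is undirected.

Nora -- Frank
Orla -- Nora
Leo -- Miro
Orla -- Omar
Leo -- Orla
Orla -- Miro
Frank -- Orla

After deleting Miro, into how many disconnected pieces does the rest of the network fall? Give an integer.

1

Miro's neighbors (Leo and Orla) remain reachable from one another through other ties, so the rest of the network stays in one piece.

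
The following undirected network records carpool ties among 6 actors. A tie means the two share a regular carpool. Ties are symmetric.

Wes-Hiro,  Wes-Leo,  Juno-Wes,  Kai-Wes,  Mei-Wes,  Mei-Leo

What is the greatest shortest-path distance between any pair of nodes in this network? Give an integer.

2

Eccentricity of each node (its greatest distance to any other): Hiro:2, Juno:2, Kai:2, Leo:2, Mei:2, Wes:1.
The maximum eccentricity is 2, realized for instance by the pair Mei–Juno via Mei – Wes – Juno. So the diameter is 2.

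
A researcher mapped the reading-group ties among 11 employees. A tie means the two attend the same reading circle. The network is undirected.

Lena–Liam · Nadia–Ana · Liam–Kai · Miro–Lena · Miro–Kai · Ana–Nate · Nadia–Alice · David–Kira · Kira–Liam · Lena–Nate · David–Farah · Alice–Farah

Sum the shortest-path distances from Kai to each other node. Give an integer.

30

Distances from Kai: Alice:5, Ana:4, David:3, Farah:4, Kira:2, Lena:2, Liam:1, Miro:1, Nadia:5, Nate:3.
Sum = 5 + 4 + 3 + 4 + 2 + 2 + 1 + 1 + 5 + 3 = 30.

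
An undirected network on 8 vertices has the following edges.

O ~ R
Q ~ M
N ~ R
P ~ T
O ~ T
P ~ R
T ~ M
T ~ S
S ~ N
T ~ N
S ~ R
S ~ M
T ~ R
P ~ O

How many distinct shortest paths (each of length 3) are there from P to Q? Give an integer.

The shortest distance is 3, and the only length-3 path is P–T–M–Q. So there is exactly 1 shortest path.

1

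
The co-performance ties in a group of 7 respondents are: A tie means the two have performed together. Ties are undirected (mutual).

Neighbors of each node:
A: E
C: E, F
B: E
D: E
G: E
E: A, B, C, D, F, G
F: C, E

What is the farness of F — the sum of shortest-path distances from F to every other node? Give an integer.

10

Distances from F: A:2, B:2, C:1, D:2, E:1, G:2.
Sum = 2 + 2 + 1 + 2 + 1 + 2 = 10.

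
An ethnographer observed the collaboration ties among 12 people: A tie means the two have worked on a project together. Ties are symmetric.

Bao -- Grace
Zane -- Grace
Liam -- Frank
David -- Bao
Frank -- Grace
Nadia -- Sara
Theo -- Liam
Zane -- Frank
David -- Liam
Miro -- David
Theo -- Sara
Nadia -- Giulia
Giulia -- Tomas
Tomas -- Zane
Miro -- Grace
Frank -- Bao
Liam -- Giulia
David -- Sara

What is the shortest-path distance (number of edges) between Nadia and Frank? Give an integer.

3

One shortest route is Nadia – Giulia – Liam – Frank, which uses 3 edges, and at distance 2 from Nadia we only reach {David, Liam, Theo, Tomas}, which does not include Frank. So d(Nadia,Frank) = 3.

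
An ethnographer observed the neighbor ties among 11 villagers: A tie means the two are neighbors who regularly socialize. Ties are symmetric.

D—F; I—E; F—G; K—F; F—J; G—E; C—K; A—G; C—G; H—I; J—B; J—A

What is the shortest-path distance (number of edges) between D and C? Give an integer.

3

One shortest route is D – F – K – C, which uses 3 edges, and at distance 2 from D we only reach {G, J, K}, which does not include C. So d(D,C) = 3.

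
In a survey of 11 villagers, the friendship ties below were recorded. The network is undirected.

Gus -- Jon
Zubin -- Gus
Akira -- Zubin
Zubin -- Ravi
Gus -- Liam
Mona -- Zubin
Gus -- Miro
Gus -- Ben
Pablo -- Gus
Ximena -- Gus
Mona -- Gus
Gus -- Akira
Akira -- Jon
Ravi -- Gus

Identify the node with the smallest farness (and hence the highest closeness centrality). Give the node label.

Farness (sum of distances to all others) for each node — Akira:17, Ben:19, Gus:10, Jon:18, Liam:19, Miro:19, Mona:18, Pablo:19, Ravi:18, Ximena:19, Zubin:16.
The smallest farness is 10, for Gus, so Gus has the highest closeness.

Gus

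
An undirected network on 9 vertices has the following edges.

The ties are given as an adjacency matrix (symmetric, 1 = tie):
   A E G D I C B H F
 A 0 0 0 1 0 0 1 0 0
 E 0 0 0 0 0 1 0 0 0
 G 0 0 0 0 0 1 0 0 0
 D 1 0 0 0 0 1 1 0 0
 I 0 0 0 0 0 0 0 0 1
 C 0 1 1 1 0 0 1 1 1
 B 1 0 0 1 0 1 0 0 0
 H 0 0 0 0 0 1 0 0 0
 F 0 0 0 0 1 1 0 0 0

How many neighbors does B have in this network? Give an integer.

3

B is directly tied to A, C, and D. That is 3 neighbors, so the degree of B is 3.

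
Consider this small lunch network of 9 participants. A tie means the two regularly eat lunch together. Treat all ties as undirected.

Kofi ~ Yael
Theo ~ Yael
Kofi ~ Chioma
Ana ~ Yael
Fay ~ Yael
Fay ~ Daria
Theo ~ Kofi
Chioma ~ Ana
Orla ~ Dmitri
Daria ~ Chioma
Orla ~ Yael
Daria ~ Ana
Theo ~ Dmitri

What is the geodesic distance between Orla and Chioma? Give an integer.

3

One shortest route is Orla – Yael – Kofi – Chioma, which uses 3 edges, and at distance 2 from Orla we only reach {Ana, Fay, Kofi, Theo}, which does not include Chioma. So d(Orla,Chioma) = 3.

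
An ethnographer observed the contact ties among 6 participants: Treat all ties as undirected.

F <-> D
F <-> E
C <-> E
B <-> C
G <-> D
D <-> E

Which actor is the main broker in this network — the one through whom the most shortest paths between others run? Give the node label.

Unnormalized betweenness of each node: B:0, C:4, D:4, E:6, F:0, G:0.
E has the largest value, 6, making it the main broker — the node through which the most shortest paths run.

E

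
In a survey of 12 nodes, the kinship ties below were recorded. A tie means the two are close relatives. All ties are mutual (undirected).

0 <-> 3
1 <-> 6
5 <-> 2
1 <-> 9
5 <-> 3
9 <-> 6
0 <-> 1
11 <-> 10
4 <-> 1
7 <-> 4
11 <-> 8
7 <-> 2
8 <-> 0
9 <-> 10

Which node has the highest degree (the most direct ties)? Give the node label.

1

Degrees — 0:3, 1:4, 2:2, 3:2, 4:2, 5:2, 6:2, 7:2, 8:2, 9:3, 10:2, 11:2.
The maximum is 4, attained only by 1.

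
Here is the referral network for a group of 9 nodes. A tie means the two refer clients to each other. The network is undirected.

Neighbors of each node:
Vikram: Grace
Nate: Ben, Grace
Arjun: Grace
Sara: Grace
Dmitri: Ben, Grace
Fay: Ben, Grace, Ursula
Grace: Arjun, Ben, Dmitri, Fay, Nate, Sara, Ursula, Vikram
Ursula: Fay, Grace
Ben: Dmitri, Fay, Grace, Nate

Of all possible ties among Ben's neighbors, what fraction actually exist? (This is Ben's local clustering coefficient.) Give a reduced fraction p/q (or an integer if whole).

Ben's neighbors: Dmitri, Fay, Grace, and Nate (k = 4).
Possible neighbor pairs: C(4,2) = 6. Edges among them: Dmitri–Grace, Fay–Grace, Grace–Nate → e = 3.
Clustering(Ben) = 3/6 = 1/2.

1/2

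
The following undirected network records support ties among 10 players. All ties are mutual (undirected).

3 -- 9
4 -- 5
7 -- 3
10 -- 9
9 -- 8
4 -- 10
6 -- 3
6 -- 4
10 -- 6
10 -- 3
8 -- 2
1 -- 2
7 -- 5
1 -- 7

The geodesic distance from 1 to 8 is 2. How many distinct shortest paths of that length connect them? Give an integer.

1

The shortest distance is 2, and the only length-2 path is 1–2–8. So there is exactly 1 shortest path.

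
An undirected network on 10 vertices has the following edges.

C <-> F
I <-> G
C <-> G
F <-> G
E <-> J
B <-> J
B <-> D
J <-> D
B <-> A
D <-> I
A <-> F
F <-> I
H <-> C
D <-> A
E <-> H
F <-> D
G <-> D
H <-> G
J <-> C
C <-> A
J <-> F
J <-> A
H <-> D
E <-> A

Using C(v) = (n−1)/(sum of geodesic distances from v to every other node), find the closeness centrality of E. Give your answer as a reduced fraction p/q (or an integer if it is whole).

Distances from E: A:1, B:2, C:2, D:2, F:2, G:2, H:1, I:3, J:1. Sum = 16.
n = 10, so closeness = 9/16.

9/16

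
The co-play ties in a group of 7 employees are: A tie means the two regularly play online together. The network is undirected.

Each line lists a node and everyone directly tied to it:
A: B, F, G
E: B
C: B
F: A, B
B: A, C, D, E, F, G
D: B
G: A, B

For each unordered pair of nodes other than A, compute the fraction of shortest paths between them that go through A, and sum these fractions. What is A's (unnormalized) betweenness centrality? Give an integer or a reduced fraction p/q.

Pairs whose geodesics pass through A — F–G: 1/2.
All other pairs contribute 0.
Summing the contributions gives betweenness(A) = 1/2.

1/2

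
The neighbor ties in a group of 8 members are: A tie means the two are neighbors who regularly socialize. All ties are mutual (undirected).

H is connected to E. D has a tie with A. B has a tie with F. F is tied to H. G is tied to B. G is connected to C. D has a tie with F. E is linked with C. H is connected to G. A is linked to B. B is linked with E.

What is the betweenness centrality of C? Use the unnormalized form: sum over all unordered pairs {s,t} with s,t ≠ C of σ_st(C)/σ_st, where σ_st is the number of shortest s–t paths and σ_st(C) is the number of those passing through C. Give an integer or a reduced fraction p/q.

Pairs whose geodesics pass through C — G–E: 1/3.
All other pairs contribute 0.
Summing the contributions gives betweenness(C) = 1/3.

1/3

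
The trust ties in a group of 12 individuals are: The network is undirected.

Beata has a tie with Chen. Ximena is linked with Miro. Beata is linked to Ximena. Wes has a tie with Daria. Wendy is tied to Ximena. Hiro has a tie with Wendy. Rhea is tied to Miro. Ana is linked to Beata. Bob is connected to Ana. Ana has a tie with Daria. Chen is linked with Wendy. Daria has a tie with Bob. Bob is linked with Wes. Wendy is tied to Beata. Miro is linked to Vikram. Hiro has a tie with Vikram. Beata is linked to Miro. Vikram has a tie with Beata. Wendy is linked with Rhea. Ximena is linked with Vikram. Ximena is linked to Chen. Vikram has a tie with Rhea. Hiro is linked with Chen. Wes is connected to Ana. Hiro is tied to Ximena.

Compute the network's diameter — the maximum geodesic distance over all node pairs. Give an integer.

4

Eccentricity of each node (its greatest distance to any other): Ana:3, Beata:2, Bob:4, Chen:3, Daria:4, Hiro:4, Miro:3, Rhea:4, Vikram:3, Wendy:3, Wes:4, Ximena:3.
The maximum eccentricity is 4, realized for instance by the pair Hiro–Wes via Hiro – Wendy – Beata – Ana – Wes. So the diameter is 4.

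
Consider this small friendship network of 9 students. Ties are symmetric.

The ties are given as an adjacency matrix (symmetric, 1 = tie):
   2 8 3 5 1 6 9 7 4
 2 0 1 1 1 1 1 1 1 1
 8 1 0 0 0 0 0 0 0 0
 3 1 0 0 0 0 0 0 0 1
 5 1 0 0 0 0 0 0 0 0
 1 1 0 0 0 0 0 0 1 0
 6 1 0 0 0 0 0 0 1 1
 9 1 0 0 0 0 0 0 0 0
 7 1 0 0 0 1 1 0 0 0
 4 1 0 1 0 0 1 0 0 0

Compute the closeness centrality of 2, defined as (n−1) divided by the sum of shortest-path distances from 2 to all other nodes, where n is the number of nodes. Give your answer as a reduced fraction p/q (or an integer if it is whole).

1

Distances from 2: 1:1, 3:1, 4:1, 5:1, 6:1, 7:1, 8:1, 9:1. Sum = 8.
n = 9, so closeness = 8/8 = 1.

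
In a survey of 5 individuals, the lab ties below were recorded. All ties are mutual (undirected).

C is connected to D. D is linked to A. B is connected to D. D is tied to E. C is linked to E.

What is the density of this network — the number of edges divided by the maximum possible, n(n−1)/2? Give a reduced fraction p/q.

There are 5 edges and 5 nodes, so the maximum possible is C(5,2) = 10.
Density = 5/10 = 1/2.

1/2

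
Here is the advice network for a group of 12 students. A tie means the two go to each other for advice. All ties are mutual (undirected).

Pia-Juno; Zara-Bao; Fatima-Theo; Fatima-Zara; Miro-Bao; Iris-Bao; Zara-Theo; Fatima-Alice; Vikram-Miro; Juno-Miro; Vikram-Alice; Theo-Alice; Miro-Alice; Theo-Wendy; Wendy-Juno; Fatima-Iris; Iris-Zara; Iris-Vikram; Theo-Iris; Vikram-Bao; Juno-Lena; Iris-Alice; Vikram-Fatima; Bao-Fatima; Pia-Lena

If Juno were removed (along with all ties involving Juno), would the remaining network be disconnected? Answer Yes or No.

Yes

Removing Juno leaves {Alice, Bao, Fatima, Iris, Miro, Theo, Vikram, Wendy, and Zara} with no path to {Lena and Pia}, so the network splits into 2 components. Juno is a cut vertex.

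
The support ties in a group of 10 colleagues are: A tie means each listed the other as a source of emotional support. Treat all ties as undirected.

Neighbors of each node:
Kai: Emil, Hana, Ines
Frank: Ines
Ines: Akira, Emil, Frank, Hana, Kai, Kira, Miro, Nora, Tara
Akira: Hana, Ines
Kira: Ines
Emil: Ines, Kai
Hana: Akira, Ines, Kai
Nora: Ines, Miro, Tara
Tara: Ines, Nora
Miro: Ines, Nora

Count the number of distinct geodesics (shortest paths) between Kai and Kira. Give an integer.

1

The shortest distance is 2, and the only length-2 path is Kai–Ines–Kira. So there is exactly 1 shortest path.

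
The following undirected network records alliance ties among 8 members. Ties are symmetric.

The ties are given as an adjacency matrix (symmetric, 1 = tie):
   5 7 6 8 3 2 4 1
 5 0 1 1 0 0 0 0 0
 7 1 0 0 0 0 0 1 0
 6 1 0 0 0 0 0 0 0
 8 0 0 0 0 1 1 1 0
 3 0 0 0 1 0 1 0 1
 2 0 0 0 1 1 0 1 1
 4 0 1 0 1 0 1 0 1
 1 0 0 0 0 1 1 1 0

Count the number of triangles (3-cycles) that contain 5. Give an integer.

5's neighbors are 6 and 7, but none of them are tied to each other, so no triangle contains 5.

0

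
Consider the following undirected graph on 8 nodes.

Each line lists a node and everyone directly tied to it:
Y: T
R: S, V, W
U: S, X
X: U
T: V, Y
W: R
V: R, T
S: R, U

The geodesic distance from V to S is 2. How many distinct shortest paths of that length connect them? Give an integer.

The shortest distance is 2, and the only length-2 path is V–R–S. So there is exactly 1 shortest path.

1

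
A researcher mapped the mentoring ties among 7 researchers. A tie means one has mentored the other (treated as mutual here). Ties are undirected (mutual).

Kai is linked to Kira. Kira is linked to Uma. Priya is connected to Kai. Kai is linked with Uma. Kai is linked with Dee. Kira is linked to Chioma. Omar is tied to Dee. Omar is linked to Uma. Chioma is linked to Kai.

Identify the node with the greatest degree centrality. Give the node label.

Kai

Degrees — Chioma:2, Dee:2, Kai:5, Kira:3, Omar:2, Priya:1, Uma:3.
The maximum is 5, attained only by Kai.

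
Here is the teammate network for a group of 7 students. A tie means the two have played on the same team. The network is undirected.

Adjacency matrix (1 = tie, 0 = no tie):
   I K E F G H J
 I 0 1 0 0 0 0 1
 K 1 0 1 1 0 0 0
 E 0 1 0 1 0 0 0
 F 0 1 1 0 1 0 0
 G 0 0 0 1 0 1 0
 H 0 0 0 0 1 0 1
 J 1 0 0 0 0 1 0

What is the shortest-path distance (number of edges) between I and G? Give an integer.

One shortest route is I – K – F – G, which uses 3 edges, and at distance 2 from I we only reach {E, F, H}, which does not include G. So d(I,G) = 3.

3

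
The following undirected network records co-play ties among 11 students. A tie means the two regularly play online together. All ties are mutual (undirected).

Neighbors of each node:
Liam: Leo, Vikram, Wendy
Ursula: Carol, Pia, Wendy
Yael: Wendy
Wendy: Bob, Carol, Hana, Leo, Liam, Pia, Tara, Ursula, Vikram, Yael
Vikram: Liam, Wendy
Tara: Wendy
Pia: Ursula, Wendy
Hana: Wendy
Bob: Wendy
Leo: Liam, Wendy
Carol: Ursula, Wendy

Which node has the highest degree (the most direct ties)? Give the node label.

Wendy

Degrees — Bob:1, Carol:2, Hana:1, Leo:2, Liam:3, Pia:2, Tara:1, Ursula:3, Vikram:2, Wendy:10, Yael:1.
The maximum is 10, attained only by Wendy.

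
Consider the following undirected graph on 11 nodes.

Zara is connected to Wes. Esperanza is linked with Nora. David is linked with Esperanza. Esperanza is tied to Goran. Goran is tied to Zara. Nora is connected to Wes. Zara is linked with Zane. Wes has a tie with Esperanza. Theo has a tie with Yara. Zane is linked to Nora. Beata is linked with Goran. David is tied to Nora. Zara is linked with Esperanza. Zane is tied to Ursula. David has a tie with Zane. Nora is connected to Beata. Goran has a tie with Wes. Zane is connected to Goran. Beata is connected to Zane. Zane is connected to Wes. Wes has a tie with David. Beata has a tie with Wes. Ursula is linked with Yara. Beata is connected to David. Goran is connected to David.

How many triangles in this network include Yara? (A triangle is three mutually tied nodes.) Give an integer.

Yara's neighbors are Theo and Ursula, but none of them are tied to each other, so no triangle contains Yara.

0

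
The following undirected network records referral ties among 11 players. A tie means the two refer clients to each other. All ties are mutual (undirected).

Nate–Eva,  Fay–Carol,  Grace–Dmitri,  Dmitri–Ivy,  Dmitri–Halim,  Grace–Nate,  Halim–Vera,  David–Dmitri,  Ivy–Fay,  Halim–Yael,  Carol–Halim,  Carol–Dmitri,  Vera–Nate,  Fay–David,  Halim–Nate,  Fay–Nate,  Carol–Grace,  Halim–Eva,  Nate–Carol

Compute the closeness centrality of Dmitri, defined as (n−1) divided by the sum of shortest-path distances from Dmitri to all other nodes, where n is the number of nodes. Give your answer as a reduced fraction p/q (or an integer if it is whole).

Distances from Dmitri: Carol:1, David:1, Eva:2, Fay:2, Grace:1, Halim:1, Ivy:1, Nate:2, Vera:2, Yael:2. Sum = 15.
n = 11, so closeness = 10/15 = 2/3.

2/3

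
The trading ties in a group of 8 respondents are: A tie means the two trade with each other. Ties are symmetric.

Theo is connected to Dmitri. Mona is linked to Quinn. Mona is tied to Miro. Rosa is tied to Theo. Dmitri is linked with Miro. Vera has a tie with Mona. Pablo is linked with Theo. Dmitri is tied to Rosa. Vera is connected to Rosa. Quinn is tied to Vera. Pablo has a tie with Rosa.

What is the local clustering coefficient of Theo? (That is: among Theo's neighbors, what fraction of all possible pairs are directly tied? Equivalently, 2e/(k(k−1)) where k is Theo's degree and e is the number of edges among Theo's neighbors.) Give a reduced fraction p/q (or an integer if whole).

2/3

Theo's neighbors: Dmitri, Pablo, and Rosa (k = 3).
Possible neighbor pairs: C(3,2) = 3. Edges among them: Dmitri–Rosa, Pablo–Rosa → e = 2.
Clustering(Theo) = 2/3.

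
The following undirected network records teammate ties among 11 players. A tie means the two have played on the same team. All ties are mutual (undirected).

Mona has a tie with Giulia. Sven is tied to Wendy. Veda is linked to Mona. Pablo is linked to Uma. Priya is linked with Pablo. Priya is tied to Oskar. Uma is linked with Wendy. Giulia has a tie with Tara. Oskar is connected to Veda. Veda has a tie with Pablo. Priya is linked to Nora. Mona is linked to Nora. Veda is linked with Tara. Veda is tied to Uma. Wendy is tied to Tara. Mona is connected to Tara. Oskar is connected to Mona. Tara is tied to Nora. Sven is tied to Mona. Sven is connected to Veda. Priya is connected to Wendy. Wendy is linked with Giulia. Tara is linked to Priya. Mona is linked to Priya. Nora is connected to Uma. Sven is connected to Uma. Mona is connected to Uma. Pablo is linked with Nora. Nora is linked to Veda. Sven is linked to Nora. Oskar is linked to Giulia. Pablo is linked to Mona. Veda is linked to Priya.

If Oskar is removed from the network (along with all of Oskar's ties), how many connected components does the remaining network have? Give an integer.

Oskar's neighbors (Giulia, Mona, Priya, and Veda) remain reachable from one another through other ties, so the rest of the network stays in one piece.

1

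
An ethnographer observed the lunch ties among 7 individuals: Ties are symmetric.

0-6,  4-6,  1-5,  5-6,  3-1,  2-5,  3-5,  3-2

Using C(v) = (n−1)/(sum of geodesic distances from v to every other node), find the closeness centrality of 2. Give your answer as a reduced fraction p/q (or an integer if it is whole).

1/2

Distances from 2: 0:3, 1:2, 3:1, 4:3, 5:1, 6:2. Sum = 12.
n = 7, so closeness = 6/12 = 1/2.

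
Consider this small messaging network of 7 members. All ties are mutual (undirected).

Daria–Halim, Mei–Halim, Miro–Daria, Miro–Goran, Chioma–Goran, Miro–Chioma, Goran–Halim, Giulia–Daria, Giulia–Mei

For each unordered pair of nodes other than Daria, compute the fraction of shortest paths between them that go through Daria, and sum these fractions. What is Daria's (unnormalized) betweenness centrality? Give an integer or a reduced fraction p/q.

13/3

Pairs whose geodesics pass through Daria — Chioma–Giulia: 1; Miro–Giulia: 1; Miro–Mei: 2/3; Miro–Halim: 1/2; Goran–Giulia: 2/3; Giulia–Halim: 1/2.
All other pairs contribute 0.
Summing the contributions gives betweenness(Daria) = 13/3.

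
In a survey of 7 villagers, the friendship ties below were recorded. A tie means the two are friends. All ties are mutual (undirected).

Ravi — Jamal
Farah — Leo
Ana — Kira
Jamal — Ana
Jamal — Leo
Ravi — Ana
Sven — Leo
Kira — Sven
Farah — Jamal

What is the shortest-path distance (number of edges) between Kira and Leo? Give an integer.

One shortest route is Kira – Sven – Leo, which uses 2 edges, and Kira and Leo are not directly tied, so nothing shorter exists. So d(Kira,Leo) = 2.

2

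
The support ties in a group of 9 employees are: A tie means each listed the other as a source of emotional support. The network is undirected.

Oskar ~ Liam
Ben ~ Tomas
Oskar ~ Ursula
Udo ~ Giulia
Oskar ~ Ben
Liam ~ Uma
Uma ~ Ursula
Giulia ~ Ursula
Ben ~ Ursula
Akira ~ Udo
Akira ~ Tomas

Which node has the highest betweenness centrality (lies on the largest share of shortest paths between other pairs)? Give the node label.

Ursula

Unnormalized betweenness of each node: Akira:2, Ben:15/2, Giulia:11/2, Liam:1/2, Oskar:9/2, Tomas:9/2, Udo:5/2, Uma:3/2, Ursula:23/2.
Ursula has the largest value, 23/2, making it the main broker — the node through which the most shortest paths run.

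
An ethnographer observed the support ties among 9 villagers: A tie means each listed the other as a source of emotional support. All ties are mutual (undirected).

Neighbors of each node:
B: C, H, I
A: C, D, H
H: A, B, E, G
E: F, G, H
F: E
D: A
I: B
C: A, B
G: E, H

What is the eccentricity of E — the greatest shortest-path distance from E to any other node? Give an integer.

Distances from E: A:2, B:2, C:3, D:3, F:1, G:1, H:1, I:3.
The largest is 3 (to C, D, and I), so the eccentricity of E is 3.

3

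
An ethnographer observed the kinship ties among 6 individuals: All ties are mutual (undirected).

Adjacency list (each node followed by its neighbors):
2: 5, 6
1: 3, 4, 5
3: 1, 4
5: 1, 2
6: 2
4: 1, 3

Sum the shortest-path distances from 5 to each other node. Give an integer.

8

Distances from 5: 1:1, 2:1, 3:2, 4:2, 6:2.
Sum = 1 + 1 + 2 + 2 + 2 = 8.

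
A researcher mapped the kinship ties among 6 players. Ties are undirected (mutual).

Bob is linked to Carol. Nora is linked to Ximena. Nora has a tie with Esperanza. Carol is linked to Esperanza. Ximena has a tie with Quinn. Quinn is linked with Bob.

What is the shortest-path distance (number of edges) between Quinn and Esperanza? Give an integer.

3

One shortest route is Quinn – Bob – Carol – Esperanza, which uses 3 edges, and at distance 2 from Quinn we only reach {Carol, Nora}, which does not include Esperanza. So d(Quinn,Esperanza) = 3.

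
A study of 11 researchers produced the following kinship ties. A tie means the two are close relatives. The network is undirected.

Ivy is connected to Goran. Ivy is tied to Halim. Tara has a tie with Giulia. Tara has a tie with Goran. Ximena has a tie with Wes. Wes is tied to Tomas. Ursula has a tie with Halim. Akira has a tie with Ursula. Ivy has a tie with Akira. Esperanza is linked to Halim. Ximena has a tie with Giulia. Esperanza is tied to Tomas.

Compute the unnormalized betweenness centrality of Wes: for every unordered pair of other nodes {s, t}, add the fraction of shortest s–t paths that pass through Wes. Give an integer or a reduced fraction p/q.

Pairs whose geodesics pass through Wes — Tomas–Tara: 1; Tomas–Giulia: 1; Tomas–Ximena: 1; Esperanza–Giulia: 1; Esperanza–Ximena: 1; Halim–Ximena: 1; Ursula–Ximena: 1.
All other pairs contribute 0.
Summing the contributions gives betweenness(Wes) = 7.

7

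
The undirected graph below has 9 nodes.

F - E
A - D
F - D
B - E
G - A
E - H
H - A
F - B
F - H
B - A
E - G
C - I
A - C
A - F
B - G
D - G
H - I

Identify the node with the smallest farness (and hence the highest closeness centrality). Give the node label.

A

Farness (sum of distances to all others) for each node — A:10, B:13, C:15, D:14, E:13, F:11, G:13, H:12, I:17.
The smallest farness is 10, for A, so A has the highest closeness.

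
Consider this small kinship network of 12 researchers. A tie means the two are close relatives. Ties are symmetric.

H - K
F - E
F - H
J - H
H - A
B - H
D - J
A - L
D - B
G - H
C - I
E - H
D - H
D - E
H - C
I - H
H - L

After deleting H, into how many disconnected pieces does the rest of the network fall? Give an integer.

5

Without H, the remaining ties split the others into: {B, D, E, F, J}; {C, I}; {A, L}; {G}; {K}.
That's 5 separate components.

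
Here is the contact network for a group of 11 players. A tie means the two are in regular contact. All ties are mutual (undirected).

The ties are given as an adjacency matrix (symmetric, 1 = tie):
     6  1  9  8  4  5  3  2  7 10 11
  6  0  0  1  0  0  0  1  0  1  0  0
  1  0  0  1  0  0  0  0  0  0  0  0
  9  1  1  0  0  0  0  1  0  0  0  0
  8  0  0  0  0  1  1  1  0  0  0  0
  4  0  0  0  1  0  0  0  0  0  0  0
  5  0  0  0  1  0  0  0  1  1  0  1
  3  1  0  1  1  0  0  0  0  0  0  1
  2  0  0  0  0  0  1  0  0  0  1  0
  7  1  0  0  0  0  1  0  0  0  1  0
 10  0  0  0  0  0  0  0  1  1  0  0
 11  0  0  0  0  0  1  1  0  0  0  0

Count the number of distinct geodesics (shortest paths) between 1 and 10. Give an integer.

1

The shortest distance is 4, and the only length-4 path is 1–9–6–7–10. So there is exactly 1 shortest path.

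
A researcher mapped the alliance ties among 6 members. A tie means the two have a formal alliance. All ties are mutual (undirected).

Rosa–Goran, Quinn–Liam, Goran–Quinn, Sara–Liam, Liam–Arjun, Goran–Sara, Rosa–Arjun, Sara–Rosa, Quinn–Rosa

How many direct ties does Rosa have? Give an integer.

Rosa is directly tied to Arjun, Goran, Quinn, and Sara. That is 4 neighbors, so the degree of Rosa is 4.

4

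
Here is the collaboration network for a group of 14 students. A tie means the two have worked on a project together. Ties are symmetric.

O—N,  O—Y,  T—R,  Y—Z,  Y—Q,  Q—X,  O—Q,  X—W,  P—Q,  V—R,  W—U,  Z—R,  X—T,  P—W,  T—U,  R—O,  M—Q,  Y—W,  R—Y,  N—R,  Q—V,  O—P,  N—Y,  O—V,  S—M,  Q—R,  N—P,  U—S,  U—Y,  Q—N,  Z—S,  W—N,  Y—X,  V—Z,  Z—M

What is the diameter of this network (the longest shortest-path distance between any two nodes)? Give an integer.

Eccentricity of each node (its greatest distance to any other): M:3, N:3, O:3, P:3, Q:2, R:2, S:3, T:3, U:3, V:3, W:3, X:3, Y:2, Z:3.
The maximum eccentricity is 3, realized for instance by the pair P–T via P – Q – R – T. So the diameter is 3.

3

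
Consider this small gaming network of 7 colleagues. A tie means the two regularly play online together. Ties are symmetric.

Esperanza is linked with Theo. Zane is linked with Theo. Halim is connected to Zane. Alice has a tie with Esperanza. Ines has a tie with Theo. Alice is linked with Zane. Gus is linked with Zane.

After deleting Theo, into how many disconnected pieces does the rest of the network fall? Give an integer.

Without Theo, the remaining ties split the others into: {Alice, Esperanza, Gus, Halim, Zane}; {Ines}.
That's 2 separate components.

2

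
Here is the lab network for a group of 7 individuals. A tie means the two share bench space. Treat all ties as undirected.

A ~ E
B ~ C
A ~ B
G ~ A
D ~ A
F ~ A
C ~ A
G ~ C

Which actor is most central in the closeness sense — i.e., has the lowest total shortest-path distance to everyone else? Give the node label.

A

Farness (sum of distances to all others) for each node — A:6, B:10, C:9, D:11, E:11, F:11, G:10.
The smallest farness is 6, for A, so A has the highest closeness.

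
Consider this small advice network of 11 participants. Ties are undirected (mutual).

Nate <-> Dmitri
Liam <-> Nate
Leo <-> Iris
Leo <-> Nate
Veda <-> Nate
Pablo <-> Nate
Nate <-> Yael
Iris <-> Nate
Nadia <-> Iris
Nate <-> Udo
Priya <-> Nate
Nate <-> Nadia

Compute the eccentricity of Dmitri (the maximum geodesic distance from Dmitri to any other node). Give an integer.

Distances from Dmitri: Iris:2, Leo:2, Liam:2, Nadia:2, Nate:1, Pablo:2, Priya:2, Udo:2, Veda:2, Yael:2.
The largest is 2 (to Nadia, Liam, Veda, Leo, Udo, Iris, Yael, Pablo, and Priya), so the eccentricity of Dmitri is 2.

2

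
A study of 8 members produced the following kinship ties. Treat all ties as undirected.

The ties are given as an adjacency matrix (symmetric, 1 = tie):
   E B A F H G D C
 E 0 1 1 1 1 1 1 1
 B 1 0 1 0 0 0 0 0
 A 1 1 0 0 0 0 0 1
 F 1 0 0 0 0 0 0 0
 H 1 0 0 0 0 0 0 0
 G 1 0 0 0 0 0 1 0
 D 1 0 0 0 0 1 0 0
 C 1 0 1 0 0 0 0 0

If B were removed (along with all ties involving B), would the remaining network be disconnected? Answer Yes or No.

No

Even without B, every remaining node can still reach every other (the residual graph is connected), so B is not a cut vertex.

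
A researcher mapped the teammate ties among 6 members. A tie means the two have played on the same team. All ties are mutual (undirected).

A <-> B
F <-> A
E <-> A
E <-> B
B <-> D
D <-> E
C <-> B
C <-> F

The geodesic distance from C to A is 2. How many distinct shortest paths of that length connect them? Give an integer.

The shortest distance is 2. The length-2 paths are: C–F–A; C–B–A.
That gives 2 distinct shortest paths.

2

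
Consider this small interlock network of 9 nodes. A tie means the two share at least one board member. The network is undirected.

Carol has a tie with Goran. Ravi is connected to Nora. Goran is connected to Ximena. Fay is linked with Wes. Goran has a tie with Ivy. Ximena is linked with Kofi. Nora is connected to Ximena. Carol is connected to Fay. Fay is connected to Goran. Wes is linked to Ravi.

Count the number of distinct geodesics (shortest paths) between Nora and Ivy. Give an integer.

The shortest distance is 3, and the only length-3 path is Nora–Ximena–Goran–Ivy. So there is exactly 1 shortest path.

1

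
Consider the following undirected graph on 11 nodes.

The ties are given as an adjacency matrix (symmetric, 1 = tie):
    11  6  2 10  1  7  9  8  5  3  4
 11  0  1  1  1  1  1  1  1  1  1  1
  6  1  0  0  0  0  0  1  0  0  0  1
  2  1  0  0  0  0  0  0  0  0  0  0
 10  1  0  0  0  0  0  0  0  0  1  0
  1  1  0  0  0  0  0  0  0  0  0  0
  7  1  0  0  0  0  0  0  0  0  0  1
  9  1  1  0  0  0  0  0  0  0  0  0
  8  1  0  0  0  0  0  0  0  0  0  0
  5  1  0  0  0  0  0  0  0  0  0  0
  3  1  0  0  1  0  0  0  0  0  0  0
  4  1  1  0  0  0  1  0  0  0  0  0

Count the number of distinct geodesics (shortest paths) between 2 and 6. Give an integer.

The shortest distance is 2, and the only length-2 path is 2–11–6. So there is exactly 1 shortest path.

1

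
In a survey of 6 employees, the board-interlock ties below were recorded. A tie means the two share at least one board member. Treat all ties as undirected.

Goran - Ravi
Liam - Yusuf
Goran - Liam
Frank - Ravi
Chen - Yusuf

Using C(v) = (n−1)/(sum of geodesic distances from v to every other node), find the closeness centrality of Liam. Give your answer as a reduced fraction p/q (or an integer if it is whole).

5/9

Distances from Liam: Chen:2, Frank:3, Goran:1, Ravi:2, Yusuf:1. Sum = 9.
n = 6, so closeness = 5/9.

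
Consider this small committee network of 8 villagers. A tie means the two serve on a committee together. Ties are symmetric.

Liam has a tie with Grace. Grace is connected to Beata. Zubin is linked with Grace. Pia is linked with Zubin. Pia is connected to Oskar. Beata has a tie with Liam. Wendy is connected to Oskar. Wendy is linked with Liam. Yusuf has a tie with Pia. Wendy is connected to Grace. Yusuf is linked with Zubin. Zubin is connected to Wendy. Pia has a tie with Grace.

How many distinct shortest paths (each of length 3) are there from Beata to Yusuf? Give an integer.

The shortest distance is 3. The length-3 paths are: Beata–Grace–Zubin–Yusuf; Beata–Grace–Pia–Yusuf.
That gives 2 distinct shortest paths.

2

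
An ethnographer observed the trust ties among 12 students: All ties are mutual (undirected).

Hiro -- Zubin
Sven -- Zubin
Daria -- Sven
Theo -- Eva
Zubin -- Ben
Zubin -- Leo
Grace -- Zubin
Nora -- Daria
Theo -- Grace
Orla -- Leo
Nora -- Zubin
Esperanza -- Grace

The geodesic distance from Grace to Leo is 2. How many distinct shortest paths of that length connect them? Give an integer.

1

The shortest distance is 2, and the only length-2 path is Grace–Zubin–Leo. So there is exactly 1 shortest path.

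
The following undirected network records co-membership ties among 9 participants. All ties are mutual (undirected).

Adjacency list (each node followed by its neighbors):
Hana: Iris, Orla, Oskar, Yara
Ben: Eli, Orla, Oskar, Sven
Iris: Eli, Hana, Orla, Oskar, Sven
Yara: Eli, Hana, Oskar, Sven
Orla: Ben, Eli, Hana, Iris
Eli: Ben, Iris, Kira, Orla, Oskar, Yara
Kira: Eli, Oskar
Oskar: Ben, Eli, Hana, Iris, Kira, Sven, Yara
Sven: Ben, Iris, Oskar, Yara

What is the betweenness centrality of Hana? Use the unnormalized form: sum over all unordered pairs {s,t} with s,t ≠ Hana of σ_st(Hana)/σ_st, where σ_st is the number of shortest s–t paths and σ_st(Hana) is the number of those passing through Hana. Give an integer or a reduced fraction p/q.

1

Pairs whose geodesics pass through Hana — Oskar–Orla: 1/4; Orla–Yara: 1/2; Yara–Iris: 1/4.
All other pairs contribute 0.
Summing the contributions gives betweenness(Hana) = 1.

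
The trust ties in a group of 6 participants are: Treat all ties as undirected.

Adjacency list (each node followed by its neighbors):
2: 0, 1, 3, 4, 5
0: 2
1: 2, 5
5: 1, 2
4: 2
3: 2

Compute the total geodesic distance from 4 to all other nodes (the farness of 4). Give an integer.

9

Distances from 4: 0:2, 1:2, 2:1, 3:2, 5:2.
Sum = 2 + 2 + 1 + 2 + 2 = 9.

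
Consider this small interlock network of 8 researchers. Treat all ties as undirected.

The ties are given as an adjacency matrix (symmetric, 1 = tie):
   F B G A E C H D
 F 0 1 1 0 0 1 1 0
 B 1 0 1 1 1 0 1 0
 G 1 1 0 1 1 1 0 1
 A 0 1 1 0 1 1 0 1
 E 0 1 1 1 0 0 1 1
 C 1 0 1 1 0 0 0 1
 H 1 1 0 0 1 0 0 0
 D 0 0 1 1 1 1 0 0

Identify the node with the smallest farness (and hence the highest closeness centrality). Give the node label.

Farness (sum of distances to all others) for each node — A:9, B:9, C:10, D:10, E:9, F:10, G:8, H:11.
The smallest farness is 8, for G, so G has the highest closeness.

G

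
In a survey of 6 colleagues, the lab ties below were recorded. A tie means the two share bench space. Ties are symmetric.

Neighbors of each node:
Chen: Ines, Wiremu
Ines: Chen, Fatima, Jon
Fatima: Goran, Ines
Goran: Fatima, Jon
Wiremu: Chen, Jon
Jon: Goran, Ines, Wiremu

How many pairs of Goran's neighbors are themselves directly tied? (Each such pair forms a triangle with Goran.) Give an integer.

Goran's neighbors are Fatima and Jon, but none of them are tied to each other, so no triangle contains Goran.

0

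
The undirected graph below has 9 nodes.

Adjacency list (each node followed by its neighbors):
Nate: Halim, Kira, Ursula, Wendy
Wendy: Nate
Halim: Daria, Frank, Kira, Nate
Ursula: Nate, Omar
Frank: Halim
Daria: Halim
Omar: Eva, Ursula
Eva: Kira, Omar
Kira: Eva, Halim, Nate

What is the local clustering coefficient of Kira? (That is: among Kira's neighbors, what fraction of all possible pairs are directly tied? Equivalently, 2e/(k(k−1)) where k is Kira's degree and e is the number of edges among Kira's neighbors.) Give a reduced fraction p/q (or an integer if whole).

1/3

Kira's neighbors: Eva, Halim, and Nate (k = 3).
Possible neighbor pairs: C(3,2) = 3. Edges among them: Halim–Nate → e = 1.
Clustering(Kira) = 1/3.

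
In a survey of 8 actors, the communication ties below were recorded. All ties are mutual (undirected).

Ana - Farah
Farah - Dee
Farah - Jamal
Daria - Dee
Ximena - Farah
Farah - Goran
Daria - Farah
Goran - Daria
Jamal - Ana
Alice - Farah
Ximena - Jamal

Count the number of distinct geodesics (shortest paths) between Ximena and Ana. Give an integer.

2

The shortest distance is 2. The length-2 paths are: Ximena–Farah–Ana; Ximena–Jamal–Ana.
That gives 2 distinct shortest paths.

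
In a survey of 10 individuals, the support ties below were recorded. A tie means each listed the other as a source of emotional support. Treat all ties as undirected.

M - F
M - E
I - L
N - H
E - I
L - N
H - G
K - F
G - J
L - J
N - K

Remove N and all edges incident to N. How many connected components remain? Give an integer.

N's neighbors (H, K, and L) remain reachable from one another through other ties, so the rest of the network stays in one piece.

1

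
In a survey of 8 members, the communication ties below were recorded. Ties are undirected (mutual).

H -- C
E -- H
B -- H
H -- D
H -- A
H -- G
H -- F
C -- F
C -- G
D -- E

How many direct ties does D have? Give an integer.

2

D is directly tied to E and H. That is 2 neighbors, so the degree of D is 2.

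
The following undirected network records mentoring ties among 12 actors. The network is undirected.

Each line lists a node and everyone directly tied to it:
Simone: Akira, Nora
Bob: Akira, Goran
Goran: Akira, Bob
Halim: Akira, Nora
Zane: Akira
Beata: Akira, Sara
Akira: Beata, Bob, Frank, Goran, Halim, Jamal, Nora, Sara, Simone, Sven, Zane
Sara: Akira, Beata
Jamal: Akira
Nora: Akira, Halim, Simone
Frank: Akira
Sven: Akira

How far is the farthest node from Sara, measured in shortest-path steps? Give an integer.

2

Distances from Sara: Akira:1, Beata:1, Bob:2, Frank:2, Goran:2, Halim:2, Jamal:2, Nora:2, Simone:2, Sven:2, Zane:2.
The largest is 2 (to Simone, Frank, Goran, Nora, Jamal, Sven, Bob, Zane, and Halim), so the eccentricity of Sara is 2.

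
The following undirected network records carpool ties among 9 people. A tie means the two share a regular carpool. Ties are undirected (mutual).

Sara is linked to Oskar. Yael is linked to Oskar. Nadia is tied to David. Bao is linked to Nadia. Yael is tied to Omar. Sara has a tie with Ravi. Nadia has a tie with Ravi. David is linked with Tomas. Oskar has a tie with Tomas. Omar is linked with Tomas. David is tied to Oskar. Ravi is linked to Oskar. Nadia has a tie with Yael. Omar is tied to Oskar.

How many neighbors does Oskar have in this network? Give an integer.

Oskar is directly tied to David, Omar, Ravi, Sara, Tomas, and Yael. That is 6 neighbors, so the degree of Oskar is 6.

6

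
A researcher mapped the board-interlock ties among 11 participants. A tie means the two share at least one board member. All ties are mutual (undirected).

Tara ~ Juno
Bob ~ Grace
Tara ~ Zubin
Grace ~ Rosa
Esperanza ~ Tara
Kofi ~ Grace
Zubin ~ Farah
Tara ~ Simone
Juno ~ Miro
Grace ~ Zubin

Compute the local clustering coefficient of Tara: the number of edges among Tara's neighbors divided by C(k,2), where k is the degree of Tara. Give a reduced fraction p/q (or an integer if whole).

0

Tara's neighbors: Esperanza, Juno, Simone, and Zubin (k = 4).
Possible neighbor pairs: C(4,2) = 6. Edges among them: none → e = 0.
Clustering(Tara) = 0/6 = 0.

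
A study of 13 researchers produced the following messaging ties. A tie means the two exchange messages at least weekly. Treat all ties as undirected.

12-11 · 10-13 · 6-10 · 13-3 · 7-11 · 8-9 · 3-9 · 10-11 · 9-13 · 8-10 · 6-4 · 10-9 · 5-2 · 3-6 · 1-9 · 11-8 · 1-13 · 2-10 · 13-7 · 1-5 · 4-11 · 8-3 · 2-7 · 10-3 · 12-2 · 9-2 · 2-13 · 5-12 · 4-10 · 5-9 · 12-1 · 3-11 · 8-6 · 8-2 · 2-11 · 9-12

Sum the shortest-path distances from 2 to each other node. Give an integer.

Distances from 2: 1:2, 3:2, 4:2, 5:1, 6:2, 7:1, 8:1, 9:1, 10:1, 11:1, 12:1, 13:1.
Sum = 2 + 2 + 2 + 1 + 2 + 1 + 1 + 1 + 1 + 1 + 1 + 1 = 16.

16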